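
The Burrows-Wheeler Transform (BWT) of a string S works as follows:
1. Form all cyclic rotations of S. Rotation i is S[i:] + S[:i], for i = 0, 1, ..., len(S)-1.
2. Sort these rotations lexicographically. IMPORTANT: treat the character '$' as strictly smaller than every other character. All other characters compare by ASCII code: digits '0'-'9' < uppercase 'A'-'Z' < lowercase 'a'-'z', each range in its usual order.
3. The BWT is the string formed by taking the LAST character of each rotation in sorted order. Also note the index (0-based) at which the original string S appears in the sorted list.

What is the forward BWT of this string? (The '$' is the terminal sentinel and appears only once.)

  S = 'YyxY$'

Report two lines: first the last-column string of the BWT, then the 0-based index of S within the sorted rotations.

Answer: Yx$yY
2

Derivation:
All 5 rotations (rotation i = S[i:]+S[:i]):
  rot[0] = YyxY$
  rot[1] = yxY$Y
  rot[2] = xY$Yy
  rot[3] = Y$Yyx
  rot[4] = $YyxY
Sorted (with $ < everything):
  sorted[0] = $YyxY  (last char: 'Y')
  sorted[1] = Y$Yyx  (last char: 'x')
  sorted[2] = YyxY$  (last char: '$')
  sorted[3] = xY$Yy  (last char: 'y')
  sorted[4] = yxY$Y  (last char: 'Y')
Last column: Yx$yY
Original string S is at sorted index 2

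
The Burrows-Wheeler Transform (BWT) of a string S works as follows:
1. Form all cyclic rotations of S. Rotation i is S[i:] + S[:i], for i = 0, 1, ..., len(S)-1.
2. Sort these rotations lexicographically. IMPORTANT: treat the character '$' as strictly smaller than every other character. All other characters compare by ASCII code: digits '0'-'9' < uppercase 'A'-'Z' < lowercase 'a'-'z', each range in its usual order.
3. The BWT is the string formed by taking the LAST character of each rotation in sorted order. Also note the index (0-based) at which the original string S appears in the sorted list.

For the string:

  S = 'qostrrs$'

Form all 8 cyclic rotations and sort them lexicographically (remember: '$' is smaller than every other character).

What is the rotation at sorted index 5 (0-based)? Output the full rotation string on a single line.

Answer: s$qostrr

Derivation:
All 8 rotations (rotation i = S[i:]+S[:i]):
  rot[0] = qostrrs$
  rot[1] = ostrrs$q
  rot[2] = strrs$qo
  rot[3] = trrs$qos
  rot[4] = rrs$qost
  rot[5] = rs$qostr
  rot[6] = s$qostrr
  rot[7] = $qostrrs
Sorted (with $ < everything):
  sorted[0] = $qostrrs
  sorted[1] = ostrrs$q
  sorted[2] = qostrrs$
  sorted[3] = rrs$qost
  sorted[4] = rs$qostr
  sorted[5] = s$qostrr
  sorted[6] = strrs$qo
  sorted[7] = trrs$qos
sorted[5] = s$qostrr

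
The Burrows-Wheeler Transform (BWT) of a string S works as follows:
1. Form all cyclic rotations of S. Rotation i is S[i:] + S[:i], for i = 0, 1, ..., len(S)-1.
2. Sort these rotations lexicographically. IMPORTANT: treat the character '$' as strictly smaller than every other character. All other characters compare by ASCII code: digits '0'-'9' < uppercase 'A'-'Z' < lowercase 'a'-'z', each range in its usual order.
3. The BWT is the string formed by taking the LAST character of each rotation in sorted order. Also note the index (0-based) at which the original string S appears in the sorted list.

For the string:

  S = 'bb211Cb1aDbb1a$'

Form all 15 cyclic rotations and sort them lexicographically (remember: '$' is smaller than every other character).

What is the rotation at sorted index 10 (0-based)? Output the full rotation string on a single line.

Answer: b1a$bb211Cb1aDb

Derivation:
All 15 rotations (rotation i = S[i:]+S[:i]):
  rot[0] = bb211Cb1aDbb1a$
  rot[1] = b211Cb1aDbb1a$b
  rot[2] = 211Cb1aDbb1a$bb
  rot[3] = 11Cb1aDbb1a$bb2
  rot[4] = 1Cb1aDbb1a$bb21
  rot[5] = Cb1aDbb1a$bb211
  rot[6] = b1aDbb1a$bb211C
  rot[7] = 1aDbb1a$bb211Cb
  rot[8] = aDbb1a$bb211Cb1
  rot[9] = Dbb1a$bb211Cb1a
  rot[10] = bb1a$bb211Cb1aD
  rot[11] = b1a$bb211Cb1aDb
  rot[12] = 1a$bb211Cb1aDbb
  rot[13] = a$bb211Cb1aDbb1
  rot[14] = $bb211Cb1aDbb1a
Sorted (with $ < everything):
  sorted[0] = $bb211Cb1aDbb1a
  sorted[1] = 11Cb1aDbb1a$bb2
  sorted[2] = 1Cb1aDbb1a$bb21
  sorted[3] = 1a$bb211Cb1aDbb
  sorted[4] = 1aDbb1a$bb211Cb
  sorted[5] = 211Cb1aDbb1a$bb
  sorted[6] = Cb1aDbb1a$bb211
  sorted[7] = Dbb1a$bb211Cb1a
  sorted[8] = a$bb211Cb1aDbb1
  sorted[9] = aDbb1a$bb211Cb1
  sorted[10] = b1a$bb211Cb1aDb
  sorted[11] = b1aDbb1a$bb211C
  sorted[12] = b211Cb1aDbb1a$b
  sorted[13] = bb1a$bb211Cb1aD
  sorted[14] = bb211Cb1aDbb1a$
sorted[10] = b1a$bb211Cb1aDb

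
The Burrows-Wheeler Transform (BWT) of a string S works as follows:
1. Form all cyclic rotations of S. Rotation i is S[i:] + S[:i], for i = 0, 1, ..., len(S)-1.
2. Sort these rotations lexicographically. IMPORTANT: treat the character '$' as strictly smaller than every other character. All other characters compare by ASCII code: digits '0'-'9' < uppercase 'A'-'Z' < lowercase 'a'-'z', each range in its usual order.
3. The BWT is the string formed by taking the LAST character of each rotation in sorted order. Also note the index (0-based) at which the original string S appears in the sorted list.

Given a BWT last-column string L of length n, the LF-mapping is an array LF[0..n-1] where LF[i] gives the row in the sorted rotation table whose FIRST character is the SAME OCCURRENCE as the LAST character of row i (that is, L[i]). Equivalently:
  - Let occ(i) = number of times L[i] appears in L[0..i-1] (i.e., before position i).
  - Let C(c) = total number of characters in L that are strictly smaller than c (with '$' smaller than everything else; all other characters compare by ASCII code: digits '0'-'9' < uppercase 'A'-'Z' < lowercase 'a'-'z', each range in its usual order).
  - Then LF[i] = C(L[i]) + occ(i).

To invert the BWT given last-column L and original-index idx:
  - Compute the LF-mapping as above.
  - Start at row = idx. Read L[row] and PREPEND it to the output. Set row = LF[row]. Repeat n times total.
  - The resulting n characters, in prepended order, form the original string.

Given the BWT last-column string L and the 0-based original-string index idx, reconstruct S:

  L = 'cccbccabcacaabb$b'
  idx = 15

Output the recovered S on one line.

LF mapping: 10 11 12 5 13 14 1 6 15 2 16 3 4 7 8 0 9
Walk LF starting at row 15, prepending L[row]:
  step 1: row=15, L[15]='$', prepend. Next row=LF[15]=0
  step 2: row=0, L[0]='c', prepend. Next row=LF[0]=10
  step 3: row=10, L[10]='c', prepend. Next row=LF[10]=16
  step 4: row=16, L[16]='b', prepend. Next row=LF[16]=9
  step 5: row=9, L[9]='a', prepend. Next row=LF[9]=2
  step 6: row=2, L[2]='c', prepend. Next row=LF[2]=12
  step 7: row=12, L[12]='a', prepend. Next row=LF[12]=4
  step 8: row=4, L[4]='c', prepend. Next row=LF[4]=13
  step 9: row=13, L[13]='b', prepend. Next row=LF[13]=7
  step 10: row=7, L[7]='b', prepend. Next row=LF[7]=6
  step 11: row=6, L[6]='a', prepend. Next row=LF[6]=1
  step 12: row=1, L[1]='c', prepend. Next row=LF[1]=11
  step 13: row=11, L[11]='a', prepend. Next row=LF[11]=3
  step 14: row=3, L[3]='b', prepend. Next row=LF[3]=5
  step 15: row=5, L[5]='c', prepend. Next row=LF[5]=14
  step 16: row=14, L[14]='b', prepend. Next row=LF[14]=8
  step 17: row=8, L[8]='c', prepend. Next row=LF[8]=15
Reversed output: cbcbacabbcacabcc$

Answer: cbcbacabbcacabcc$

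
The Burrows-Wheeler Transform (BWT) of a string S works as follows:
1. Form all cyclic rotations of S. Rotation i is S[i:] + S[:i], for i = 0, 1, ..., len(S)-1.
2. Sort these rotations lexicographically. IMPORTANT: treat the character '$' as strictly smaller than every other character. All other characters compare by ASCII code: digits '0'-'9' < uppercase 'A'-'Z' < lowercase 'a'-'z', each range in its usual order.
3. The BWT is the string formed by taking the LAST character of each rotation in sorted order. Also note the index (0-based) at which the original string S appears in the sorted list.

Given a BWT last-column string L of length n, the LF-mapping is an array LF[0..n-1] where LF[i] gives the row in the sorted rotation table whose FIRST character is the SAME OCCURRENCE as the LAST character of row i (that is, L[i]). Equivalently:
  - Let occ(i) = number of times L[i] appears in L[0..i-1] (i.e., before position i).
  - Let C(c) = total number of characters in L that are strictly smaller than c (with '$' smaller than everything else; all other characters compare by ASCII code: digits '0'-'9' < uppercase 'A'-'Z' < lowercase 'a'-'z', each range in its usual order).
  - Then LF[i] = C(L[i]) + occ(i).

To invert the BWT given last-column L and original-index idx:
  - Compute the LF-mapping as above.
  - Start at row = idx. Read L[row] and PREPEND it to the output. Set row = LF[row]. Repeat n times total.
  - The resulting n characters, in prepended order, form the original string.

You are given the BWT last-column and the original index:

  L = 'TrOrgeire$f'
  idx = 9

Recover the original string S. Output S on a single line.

Answer: refrigerOT$

Derivation:
LF mapping: 2 8 1 9 6 3 7 10 4 0 5
Walk LF starting at row 9, prepending L[row]:
  step 1: row=9, L[9]='$', prepend. Next row=LF[9]=0
  step 2: row=0, L[0]='T', prepend. Next row=LF[0]=2
  step 3: row=2, L[2]='O', prepend. Next row=LF[2]=1
  step 4: row=1, L[1]='r', prepend. Next row=LF[1]=8
  step 5: row=8, L[8]='e', prepend. Next row=LF[8]=4
  step 6: row=4, L[4]='g', prepend. Next row=LF[4]=6
  step 7: row=6, L[6]='i', prepend. Next row=LF[6]=7
  step 8: row=7, L[7]='r', prepend. Next row=LF[7]=10
  step 9: row=10, L[10]='f', prepend. Next row=LF[10]=5
  step 10: row=5, L[5]='e', prepend. Next row=LF[5]=3
  step 11: row=3, L[3]='r', prepend. Next row=LF[3]=9
Reversed output: refrigerOT$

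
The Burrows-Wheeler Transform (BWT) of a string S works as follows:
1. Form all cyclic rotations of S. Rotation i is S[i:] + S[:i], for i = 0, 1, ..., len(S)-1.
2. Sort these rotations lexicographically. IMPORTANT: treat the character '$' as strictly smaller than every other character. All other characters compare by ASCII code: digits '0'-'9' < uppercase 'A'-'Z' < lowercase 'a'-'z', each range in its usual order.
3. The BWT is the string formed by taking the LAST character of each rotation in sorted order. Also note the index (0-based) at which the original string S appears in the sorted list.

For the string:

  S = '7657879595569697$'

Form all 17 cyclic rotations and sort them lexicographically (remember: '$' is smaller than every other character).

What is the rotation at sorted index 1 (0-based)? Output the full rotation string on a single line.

Answer: 5569697$765787959

Derivation:
All 17 rotations (rotation i = S[i:]+S[:i]):
  rot[0] = 7657879595569697$
  rot[1] = 657879595569697$7
  rot[2] = 57879595569697$76
  rot[3] = 7879595569697$765
  rot[4] = 879595569697$7657
  rot[5] = 79595569697$76578
  rot[6] = 9595569697$765787
  rot[7] = 595569697$7657879
  rot[8] = 95569697$76578795
  rot[9] = 5569697$765787959
  rot[10] = 569697$7657879595
  rot[11] = 69697$76578795955
  rot[12] = 9697$765787959556
  rot[13] = 697$7657879595569
  rot[14] = 97$76578795955696
  rot[15] = 7$765787959556969
  rot[16] = $7657879595569697
Sorted (with $ < everything):
  sorted[0] = $7657879595569697
  sorted[1] = 5569697$765787959
  sorted[2] = 569697$7657879595
  sorted[3] = 57879595569697$76
  sorted[4] = 595569697$7657879
  sorted[5] = 657879595569697$7
  sorted[6] = 69697$76578795955
  sorted[7] = 697$7657879595569
  sorted[8] = 7$765787959556969
  sorted[9] = 7657879595569697$
  sorted[10] = 7879595569697$765
  sorted[11] = 79595569697$76578
  sorted[12] = 879595569697$7657
  sorted[13] = 95569697$76578795
  sorted[14] = 9595569697$765787
  sorted[15] = 9697$765787959556
  sorted[16] = 97$76578795955696
sorted[1] = 5569697$765787959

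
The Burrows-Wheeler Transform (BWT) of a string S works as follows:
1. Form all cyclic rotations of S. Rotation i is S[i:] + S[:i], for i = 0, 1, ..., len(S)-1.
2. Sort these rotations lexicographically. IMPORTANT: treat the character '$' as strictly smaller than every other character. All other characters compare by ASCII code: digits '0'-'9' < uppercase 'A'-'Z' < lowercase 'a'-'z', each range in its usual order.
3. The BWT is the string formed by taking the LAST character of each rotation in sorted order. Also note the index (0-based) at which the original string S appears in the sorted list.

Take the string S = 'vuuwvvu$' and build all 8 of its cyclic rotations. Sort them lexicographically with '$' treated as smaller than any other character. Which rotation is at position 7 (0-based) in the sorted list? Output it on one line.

Answer: wvvu$vuu

Derivation:
All 8 rotations (rotation i = S[i:]+S[:i]):
  rot[0] = vuuwvvu$
  rot[1] = uuwvvu$v
  rot[2] = uwvvu$vu
  rot[3] = wvvu$vuu
  rot[4] = vvu$vuuw
  rot[5] = vu$vuuwv
  rot[6] = u$vuuwvv
  rot[7] = $vuuwvvu
Sorted (with $ < everything):
  sorted[0] = $vuuwvvu
  sorted[1] = u$vuuwvv
  sorted[2] = uuwvvu$v
  sorted[3] = uwvvu$vu
  sorted[4] = vu$vuuwv
  sorted[5] = vuuwvvu$
  sorted[6] = vvu$vuuw
  sorted[7] = wvvu$vuu
sorted[7] = wvvu$vuu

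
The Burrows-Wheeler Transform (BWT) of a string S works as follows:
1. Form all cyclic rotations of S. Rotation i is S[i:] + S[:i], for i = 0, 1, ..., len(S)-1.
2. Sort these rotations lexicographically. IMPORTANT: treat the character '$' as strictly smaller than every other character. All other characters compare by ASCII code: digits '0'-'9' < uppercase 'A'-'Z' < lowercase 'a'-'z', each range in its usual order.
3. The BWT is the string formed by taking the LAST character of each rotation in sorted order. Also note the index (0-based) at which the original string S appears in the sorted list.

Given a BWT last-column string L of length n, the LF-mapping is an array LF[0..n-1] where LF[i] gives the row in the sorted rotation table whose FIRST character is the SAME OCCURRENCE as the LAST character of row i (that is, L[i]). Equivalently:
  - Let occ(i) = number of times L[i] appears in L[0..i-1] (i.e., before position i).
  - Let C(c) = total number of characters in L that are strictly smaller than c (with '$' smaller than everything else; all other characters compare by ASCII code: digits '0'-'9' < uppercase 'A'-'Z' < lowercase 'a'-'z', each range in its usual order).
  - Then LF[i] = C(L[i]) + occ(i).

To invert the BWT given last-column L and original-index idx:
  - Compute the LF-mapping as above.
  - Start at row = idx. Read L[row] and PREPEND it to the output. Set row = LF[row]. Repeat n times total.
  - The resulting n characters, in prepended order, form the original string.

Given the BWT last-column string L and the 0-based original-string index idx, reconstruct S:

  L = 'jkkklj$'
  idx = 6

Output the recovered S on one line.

LF mapping: 1 3 4 5 6 2 0
Walk LF starting at row 6, prepending L[row]:
  step 1: row=6, L[6]='$', prepend. Next row=LF[6]=0
  step 2: row=0, L[0]='j', prepend. Next row=LF[0]=1
  step 3: row=1, L[1]='k', prepend. Next row=LF[1]=3
  step 4: row=3, L[3]='k', prepend. Next row=LF[3]=5
  step 5: row=5, L[5]='j', prepend. Next row=LF[5]=2
  step 6: row=2, L[2]='k', prepend. Next row=LF[2]=4
  step 7: row=4, L[4]='l', prepend. Next row=LF[4]=6
Reversed output: lkjkkj$

Answer: lkjkkj$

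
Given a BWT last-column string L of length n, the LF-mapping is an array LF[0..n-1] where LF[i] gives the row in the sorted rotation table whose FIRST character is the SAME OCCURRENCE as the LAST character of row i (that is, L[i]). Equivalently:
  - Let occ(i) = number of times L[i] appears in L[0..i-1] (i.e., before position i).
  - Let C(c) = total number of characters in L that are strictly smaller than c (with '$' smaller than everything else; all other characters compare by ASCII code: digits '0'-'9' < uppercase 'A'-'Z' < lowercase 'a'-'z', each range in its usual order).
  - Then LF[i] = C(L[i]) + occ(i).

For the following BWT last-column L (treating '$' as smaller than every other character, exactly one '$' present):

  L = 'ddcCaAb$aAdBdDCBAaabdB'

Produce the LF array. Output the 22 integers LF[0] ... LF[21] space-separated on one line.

Char counts: '$':1, 'A':3, 'B':3, 'C':2, 'D':1, 'a':4, 'b':2, 'c':1, 'd':5
C (first-col start): C('$')=0, C('A')=1, C('B')=4, C('C')=7, C('D')=9, C('a')=10, C('b')=14, C('c')=16, C('d')=17
L[0]='d': occ=0, LF[0]=C('d')+0=17+0=17
L[1]='d': occ=1, LF[1]=C('d')+1=17+1=18
L[2]='c': occ=0, LF[2]=C('c')+0=16+0=16
L[3]='C': occ=0, LF[3]=C('C')+0=7+0=7
L[4]='a': occ=0, LF[4]=C('a')+0=10+0=10
L[5]='A': occ=0, LF[5]=C('A')+0=1+0=1
L[6]='b': occ=0, LF[6]=C('b')+0=14+0=14
L[7]='$': occ=0, LF[7]=C('$')+0=0+0=0
L[8]='a': occ=1, LF[8]=C('a')+1=10+1=11
L[9]='A': occ=1, LF[9]=C('A')+1=1+1=2
L[10]='d': occ=2, LF[10]=C('d')+2=17+2=19
L[11]='B': occ=0, LF[11]=C('B')+0=4+0=4
L[12]='d': occ=3, LF[12]=C('d')+3=17+3=20
L[13]='D': occ=0, LF[13]=C('D')+0=9+0=9
L[14]='C': occ=1, LF[14]=C('C')+1=7+1=8
L[15]='B': occ=1, LF[15]=C('B')+1=4+1=5
L[16]='A': occ=2, LF[16]=C('A')+2=1+2=3
L[17]='a': occ=2, LF[17]=C('a')+2=10+2=12
L[18]='a': occ=3, LF[18]=C('a')+3=10+3=13
L[19]='b': occ=1, LF[19]=C('b')+1=14+1=15
L[20]='d': occ=4, LF[20]=C('d')+4=17+4=21
L[21]='B': occ=2, LF[21]=C('B')+2=4+2=6

Answer: 17 18 16 7 10 1 14 0 11 2 19 4 20 9 8 5 3 12 13 15 21 6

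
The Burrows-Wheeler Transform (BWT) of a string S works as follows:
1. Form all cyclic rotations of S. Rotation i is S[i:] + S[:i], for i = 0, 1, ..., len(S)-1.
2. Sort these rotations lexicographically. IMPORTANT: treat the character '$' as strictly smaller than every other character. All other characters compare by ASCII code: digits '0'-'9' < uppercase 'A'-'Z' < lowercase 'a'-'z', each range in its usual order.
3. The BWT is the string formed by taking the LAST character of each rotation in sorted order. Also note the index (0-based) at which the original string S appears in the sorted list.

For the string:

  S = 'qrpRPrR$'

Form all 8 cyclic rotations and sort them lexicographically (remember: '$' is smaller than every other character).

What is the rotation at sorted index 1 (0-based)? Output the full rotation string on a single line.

Answer: PrR$qrpR

Derivation:
All 8 rotations (rotation i = S[i:]+S[:i]):
  rot[0] = qrpRPrR$
  rot[1] = rpRPrR$q
  rot[2] = pRPrR$qr
  rot[3] = RPrR$qrp
  rot[4] = PrR$qrpR
  rot[5] = rR$qrpRP
  rot[6] = R$qrpRPr
  rot[7] = $qrpRPrR
Sorted (with $ < everything):
  sorted[0] = $qrpRPrR
  sorted[1] = PrR$qrpR
  sorted[2] = R$qrpRPr
  sorted[3] = RPrR$qrp
  sorted[4] = pRPrR$qr
  sorted[5] = qrpRPrR$
  sorted[6] = rR$qrpRP
  sorted[7] = rpRPrR$q
sorted[1] = PrR$qrpR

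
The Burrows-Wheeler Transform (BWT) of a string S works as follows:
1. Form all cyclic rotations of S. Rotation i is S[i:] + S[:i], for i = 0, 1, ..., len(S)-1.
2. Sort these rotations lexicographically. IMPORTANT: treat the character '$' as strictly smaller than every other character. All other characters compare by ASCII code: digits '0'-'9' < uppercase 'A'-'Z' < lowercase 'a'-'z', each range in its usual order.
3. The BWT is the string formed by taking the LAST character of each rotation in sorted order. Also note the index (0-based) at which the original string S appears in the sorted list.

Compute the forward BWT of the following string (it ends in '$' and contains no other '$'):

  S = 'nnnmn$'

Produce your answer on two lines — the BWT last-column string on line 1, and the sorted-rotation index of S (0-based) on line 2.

All 6 rotations (rotation i = S[i:]+S[:i]):
  rot[0] = nnnmn$
  rot[1] = nnmn$n
  rot[2] = nmn$nn
  rot[3] = mn$nnn
  rot[4] = n$nnnm
  rot[5] = $nnnmn
Sorted (with $ < everything):
  sorted[0] = $nnnmn  (last char: 'n')
  sorted[1] = mn$nnn  (last char: 'n')
  sorted[2] = n$nnnm  (last char: 'm')
  sorted[3] = nmn$nn  (last char: 'n')
  sorted[4] = nnmn$n  (last char: 'n')
  sorted[5] = nnnmn$  (last char: '$')
Last column: nnmnn$
Original string S is at sorted index 5

Answer: nnmnn$
5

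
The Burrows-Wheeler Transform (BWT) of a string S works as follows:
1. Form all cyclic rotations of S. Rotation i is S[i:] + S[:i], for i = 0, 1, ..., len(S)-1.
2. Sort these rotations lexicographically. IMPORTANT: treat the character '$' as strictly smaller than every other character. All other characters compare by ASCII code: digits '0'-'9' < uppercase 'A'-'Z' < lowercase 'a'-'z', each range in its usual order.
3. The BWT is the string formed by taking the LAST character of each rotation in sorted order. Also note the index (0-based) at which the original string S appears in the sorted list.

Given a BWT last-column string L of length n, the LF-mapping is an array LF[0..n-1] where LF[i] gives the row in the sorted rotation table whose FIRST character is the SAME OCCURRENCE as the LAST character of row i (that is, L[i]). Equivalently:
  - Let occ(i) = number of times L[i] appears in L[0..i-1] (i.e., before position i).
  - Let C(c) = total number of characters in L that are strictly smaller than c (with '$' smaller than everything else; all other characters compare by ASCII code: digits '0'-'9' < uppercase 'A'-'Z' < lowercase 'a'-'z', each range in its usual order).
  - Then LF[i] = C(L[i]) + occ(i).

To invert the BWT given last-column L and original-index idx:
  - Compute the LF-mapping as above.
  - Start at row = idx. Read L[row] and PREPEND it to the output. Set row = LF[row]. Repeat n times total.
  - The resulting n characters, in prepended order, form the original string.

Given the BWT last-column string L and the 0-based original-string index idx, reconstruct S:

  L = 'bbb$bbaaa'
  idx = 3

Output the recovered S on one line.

Answer: abbababb$

Derivation:
LF mapping: 4 5 6 0 7 8 1 2 3
Walk LF starting at row 3, prepending L[row]:
  step 1: row=3, L[3]='$', prepend. Next row=LF[3]=0
  step 2: row=0, L[0]='b', prepend. Next row=LF[0]=4
  step 3: row=4, L[4]='b', prepend. Next row=LF[4]=7
  step 4: row=7, L[7]='a', prepend. Next row=LF[7]=2
  step 5: row=2, L[2]='b', prepend. Next row=LF[2]=6
  step 6: row=6, L[6]='a', prepend. Next row=LF[6]=1
  step 7: row=1, L[1]='b', prepend. Next row=LF[1]=5
  step 8: row=5, L[5]='b', prepend. Next row=LF[5]=8
  step 9: row=8, L[8]='a', prepend. Next row=LF[8]=3
Reversed output: abbababb$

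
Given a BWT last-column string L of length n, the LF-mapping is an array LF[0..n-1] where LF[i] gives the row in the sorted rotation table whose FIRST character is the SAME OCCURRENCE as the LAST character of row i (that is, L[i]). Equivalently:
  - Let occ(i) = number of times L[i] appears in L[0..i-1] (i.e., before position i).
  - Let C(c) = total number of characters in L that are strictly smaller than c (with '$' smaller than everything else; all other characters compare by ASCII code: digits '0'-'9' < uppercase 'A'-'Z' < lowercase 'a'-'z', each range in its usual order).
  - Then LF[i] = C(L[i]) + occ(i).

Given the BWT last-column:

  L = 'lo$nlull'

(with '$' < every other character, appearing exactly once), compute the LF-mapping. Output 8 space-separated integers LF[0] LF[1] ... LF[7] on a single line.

Char counts: '$':1, 'l':4, 'n':1, 'o':1, 'u':1
C (first-col start): C('$')=0, C('l')=1, C('n')=5, C('o')=6, C('u')=7
L[0]='l': occ=0, LF[0]=C('l')+0=1+0=1
L[1]='o': occ=0, LF[1]=C('o')+0=6+0=6
L[2]='$': occ=0, LF[2]=C('$')+0=0+0=0
L[3]='n': occ=0, LF[3]=C('n')+0=5+0=5
L[4]='l': occ=1, LF[4]=C('l')+1=1+1=2
L[5]='u': occ=0, LF[5]=C('u')+0=7+0=7
L[6]='l': occ=2, LF[6]=C('l')+2=1+2=3
L[7]='l': occ=3, LF[7]=C('l')+3=1+3=4

Answer: 1 6 0 5 2 7 3 4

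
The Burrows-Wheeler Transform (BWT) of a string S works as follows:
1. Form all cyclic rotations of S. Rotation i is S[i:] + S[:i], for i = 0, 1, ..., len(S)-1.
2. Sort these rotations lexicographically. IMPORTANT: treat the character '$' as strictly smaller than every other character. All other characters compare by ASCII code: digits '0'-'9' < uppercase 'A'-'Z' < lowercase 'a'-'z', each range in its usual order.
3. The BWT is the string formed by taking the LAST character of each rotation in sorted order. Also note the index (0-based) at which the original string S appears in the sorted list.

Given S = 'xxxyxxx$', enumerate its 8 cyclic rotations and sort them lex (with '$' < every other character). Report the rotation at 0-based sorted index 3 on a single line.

All 8 rotations (rotation i = S[i:]+S[:i]):
  rot[0] = xxxyxxx$
  rot[1] = xxyxxx$x
  rot[2] = xyxxx$xx
  rot[3] = yxxx$xxx
  rot[4] = xxx$xxxy
  rot[5] = xx$xxxyx
  rot[6] = x$xxxyxx
  rot[7] = $xxxyxxx
Sorted (with $ < everything):
  sorted[0] = $xxxyxxx
  sorted[1] = x$xxxyxx
  sorted[2] = xx$xxxyx
  sorted[3] = xxx$xxxy
  sorted[4] = xxxyxxx$
  sorted[5] = xxyxxx$x
  sorted[6] = xyxxx$xx
  sorted[7] = yxxx$xxx
sorted[3] = xxx$xxxy

Answer: xxx$xxxy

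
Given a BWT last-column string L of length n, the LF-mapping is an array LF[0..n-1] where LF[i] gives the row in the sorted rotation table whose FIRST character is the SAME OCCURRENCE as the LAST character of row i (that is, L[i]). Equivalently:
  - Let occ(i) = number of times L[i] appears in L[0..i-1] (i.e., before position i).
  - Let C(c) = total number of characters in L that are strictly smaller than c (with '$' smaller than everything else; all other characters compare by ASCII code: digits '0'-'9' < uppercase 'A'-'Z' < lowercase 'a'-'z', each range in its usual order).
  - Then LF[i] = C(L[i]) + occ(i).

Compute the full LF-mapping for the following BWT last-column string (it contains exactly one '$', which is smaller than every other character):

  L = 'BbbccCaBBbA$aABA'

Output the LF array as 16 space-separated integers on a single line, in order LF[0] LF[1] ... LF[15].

Answer: 4 11 12 14 15 8 9 5 6 13 1 0 10 2 7 3

Derivation:
Char counts: '$':1, 'A':3, 'B':4, 'C':1, 'a':2, 'b':3, 'c':2
C (first-col start): C('$')=0, C('A')=1, C('B')=4, C('C')=8, C('a')=9, C('b')=11, C('c')=14
L[0]='B': occ=0, LF[0]=C('B')+0=4+0=4
L[1]='b': occ=0, LF[1]=C('b')+0=11+0=11
L[2]='b': occ=1, LF[2]=C('b')+1=11+1=12
L[3]='c': occ=0, LF[3]=C('c')+0=14+0=14
L[4]='c': occ=1, LF[4]=C('c')+1=14+1=15
L[5]='C': occ=0, LF[5]=C('C')+0=8+0=8
L[6]='a': occ=0, LF[6]=C('a')+0=9+0=9
L[7]='B': occ=1, LF[7]=C('B')+1=4+1=5
L[8]='B': occ=2, LF[8]=C('B')+2=4+2=6
L[9]='b': occ=2, LF[9]=C('b')+2=11+2=13
L[10]='A': occ=0, LF[10]=C('A')+0=1+0=1
L[11]='$': occ=0, LF[11]=C('$')+0=0+0=0
L[12]='a': occ=1, LF[12]=C('a')+1=9+1=10
L[13]='A': occ=1, LF[13]=C('A')+1=1+1=2
L[14]='B': occ=3, LF[14]=C('B')+3=4+3=7
L[15]='A': occ=2, LF[15]=C('A')+2=1+2=3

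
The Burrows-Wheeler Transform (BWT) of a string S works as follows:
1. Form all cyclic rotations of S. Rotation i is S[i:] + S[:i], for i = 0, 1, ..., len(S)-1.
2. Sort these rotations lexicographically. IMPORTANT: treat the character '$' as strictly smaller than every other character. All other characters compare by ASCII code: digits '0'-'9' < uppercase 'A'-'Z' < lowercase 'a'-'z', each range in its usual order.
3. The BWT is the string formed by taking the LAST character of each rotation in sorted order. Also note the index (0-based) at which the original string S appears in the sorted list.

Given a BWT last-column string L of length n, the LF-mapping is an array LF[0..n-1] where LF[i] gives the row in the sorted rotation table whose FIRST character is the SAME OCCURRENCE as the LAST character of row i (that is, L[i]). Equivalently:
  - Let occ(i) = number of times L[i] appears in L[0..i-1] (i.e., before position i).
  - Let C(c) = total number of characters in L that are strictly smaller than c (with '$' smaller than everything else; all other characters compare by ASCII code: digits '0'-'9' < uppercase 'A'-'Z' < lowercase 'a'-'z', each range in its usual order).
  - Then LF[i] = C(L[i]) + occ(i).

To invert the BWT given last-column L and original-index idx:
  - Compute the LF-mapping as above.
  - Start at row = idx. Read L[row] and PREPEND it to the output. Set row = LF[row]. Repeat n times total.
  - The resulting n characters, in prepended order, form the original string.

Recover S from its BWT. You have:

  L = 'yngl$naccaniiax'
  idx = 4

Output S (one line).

LF mapping: 14 10 6 9 0 11 1 4 5 2 12 7 8 3 13
Walk LF starting at row 4, prepending L[row]:
  step 1: row=4, L[4]='$', prepend. Next row=LF[4]=0
  step 2: row=0, L[0]='y', prepend. Next row=LF[0]=14
  step 3: row=14, L[14]='x', prepend. Next row=LF[14]=13
  step 4: row=13, L[13]='a', prepend. Next row=LF[13]=3
  step 5: row=3, L[3]='l', prepend. Next row=LF[3]=9
  step 6: row=9, L[9]='a', prepend. Next row=LF[9]=2
  step 7: row=2, L[2]='g', prepend. Next row=LF[2]=6
  step 8: row=6, L[6]='a', prepend. Next row=LF[6]=1
  step 9: row=1, L[1]='n', prepend. Next row=LF[1]=10
  step 10: row=10, L[10]='n', prepend. Next row=LF[10]=12
  step 11: row=12, L[12]='i', prepend. Next row=LF[12]=8
  step 12: row=8, L[8]='c', prepend. Next row=LF[8]=5
  step 13: row=5, L[5]='n', prepend. Next row=LF[5]=11
  step 14: row=11, L[11]='i', prepend. Next row=LF[11]=7
  step 15: row=7, L[7]='c', prepend. Next row=LF[7]=4
Reversed output: cincinnagalaxy$

Answer: cincinnagalaxy$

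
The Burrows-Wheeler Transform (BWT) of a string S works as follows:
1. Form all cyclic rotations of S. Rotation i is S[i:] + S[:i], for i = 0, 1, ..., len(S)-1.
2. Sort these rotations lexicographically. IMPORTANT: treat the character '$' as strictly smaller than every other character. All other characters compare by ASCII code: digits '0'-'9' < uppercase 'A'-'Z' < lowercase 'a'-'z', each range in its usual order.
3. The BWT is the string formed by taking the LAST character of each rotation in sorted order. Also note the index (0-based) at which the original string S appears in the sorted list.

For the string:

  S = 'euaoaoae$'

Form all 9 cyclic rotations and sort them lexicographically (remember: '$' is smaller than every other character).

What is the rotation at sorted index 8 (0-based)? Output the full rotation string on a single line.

Answer: uaoaoae$e

Derivation:
All 9 rotations (rotation i = S[i:]+S[:i]):
  rot[0] = euaoaoae$
  rot[1] = uaoaoae$e
  rot[2] = aoaoae$eu
  rot[3] = oaoae$eua
  rot[4] = aoae$euao
  rot[5] = oae$euaoa
  rot[6] = ae$euaoao
  rot[7] = e$euaoaoa
  rot[8] = $euaoaoae
Sorted (with $ < everything):
  sorted[0] = $euaoaoae
  sorted[1] = ae$euaoao
  sorted[2] = aoae$euao
  sorted[3] = aoaoae$eu
  sorted[4] = e$euaoaoa
  sorted[5] = euaoaoae$
  sorted[6] = oae$euaoa
  sorted[7] = oaoae$eua
  sorted[8] = uaoaoae$e
sorted[8] = uaoaoae$e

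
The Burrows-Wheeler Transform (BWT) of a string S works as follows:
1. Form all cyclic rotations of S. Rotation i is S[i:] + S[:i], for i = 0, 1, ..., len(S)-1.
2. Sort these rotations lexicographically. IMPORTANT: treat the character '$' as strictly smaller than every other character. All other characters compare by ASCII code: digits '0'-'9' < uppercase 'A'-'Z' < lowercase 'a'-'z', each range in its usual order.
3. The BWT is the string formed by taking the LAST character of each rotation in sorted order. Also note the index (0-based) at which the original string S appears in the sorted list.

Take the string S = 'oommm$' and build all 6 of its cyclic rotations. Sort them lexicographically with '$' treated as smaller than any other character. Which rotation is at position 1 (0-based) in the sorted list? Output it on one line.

All 6 rotations (rotation i = S[i:]+S[:i]):
  rot[0] = oommm$
  rot[1] = ommm$o
  rot[2] = mmm$oo
  rot[3] = mm$oom
  rot[4] = m$oomm
  rot[5] = $oommm
Sorted (with $ < everything):
  sorted[0] = $oommm
  sorted[1] = m$oomm
  sorted[2] = mm$oom
  sorted[3] = mmm$oo
  sorted[4] = ommm$o
  sorted[5] = oommm$
sorted[1] = m$oomm

Answer: m$oomm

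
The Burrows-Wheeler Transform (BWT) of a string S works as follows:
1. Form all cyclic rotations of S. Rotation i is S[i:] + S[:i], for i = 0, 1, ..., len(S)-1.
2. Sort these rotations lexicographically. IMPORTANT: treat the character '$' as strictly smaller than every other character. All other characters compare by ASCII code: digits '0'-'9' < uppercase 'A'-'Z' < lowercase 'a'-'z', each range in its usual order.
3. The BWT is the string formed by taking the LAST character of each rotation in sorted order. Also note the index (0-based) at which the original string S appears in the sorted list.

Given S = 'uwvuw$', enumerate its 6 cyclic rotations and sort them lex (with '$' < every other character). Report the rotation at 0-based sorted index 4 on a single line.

All 6 rotations (rotation i = S[i:]+S[:i]):
  rot[0] = uwvuw$
  rot[1] = wvuw$u
  rot[2] = vuw$uw
  rot[3] = uw$uwv
  rot[4] = w$uwvu
  rot[5] = $uwvuw
Sorted (with $ < everything):
  sorted[0] = $uwvuw
  sorted[1] = uw$uwv
  sorted[2] = uwvuw$
  sorted[3] = vuw$uw
  sorted[4] = w$uwvu
  sorted[5] = wvuw$u
sorted[4] = w$uwvu

Answer: w$uwvu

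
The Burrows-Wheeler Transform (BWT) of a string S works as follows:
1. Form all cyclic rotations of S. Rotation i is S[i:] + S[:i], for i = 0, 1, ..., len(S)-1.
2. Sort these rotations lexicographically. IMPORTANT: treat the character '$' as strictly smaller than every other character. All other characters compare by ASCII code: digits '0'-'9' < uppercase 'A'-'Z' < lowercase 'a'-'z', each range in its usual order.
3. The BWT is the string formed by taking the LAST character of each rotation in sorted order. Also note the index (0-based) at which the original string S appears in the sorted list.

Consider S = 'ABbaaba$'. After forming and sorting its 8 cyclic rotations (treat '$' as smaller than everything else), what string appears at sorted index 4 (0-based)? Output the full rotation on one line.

Answer: aaba$ABb

Derivation:
All 8 rotations (rotation i = S[i:]+S[:i]):
  rot[0] = ABbaaba$
  rot[1] = Bbaaba$A
  rot[2] = baaba$AB
  rot[3] = aaba$ABb
  rot[4] = aba$ABba
  rot[5] = ba$ABbaa
  rot[6] = a$ABbaab
  rot[7] = $ABbaaba
Sorted (with $ < everything):
  sorted[0] = $ABbaaba
  sorted[1] = ABbaaba$
  sorted[2] = Bbaaba$A
  sorted[3] = a$ABbaab
  sorted[4] = aaba$ABb
  sorted[5] = aba$ABba
  sorted[6] = ba$ABbaa
  sorted[7] = baaba$AB
sorted[4] = aaba$ABb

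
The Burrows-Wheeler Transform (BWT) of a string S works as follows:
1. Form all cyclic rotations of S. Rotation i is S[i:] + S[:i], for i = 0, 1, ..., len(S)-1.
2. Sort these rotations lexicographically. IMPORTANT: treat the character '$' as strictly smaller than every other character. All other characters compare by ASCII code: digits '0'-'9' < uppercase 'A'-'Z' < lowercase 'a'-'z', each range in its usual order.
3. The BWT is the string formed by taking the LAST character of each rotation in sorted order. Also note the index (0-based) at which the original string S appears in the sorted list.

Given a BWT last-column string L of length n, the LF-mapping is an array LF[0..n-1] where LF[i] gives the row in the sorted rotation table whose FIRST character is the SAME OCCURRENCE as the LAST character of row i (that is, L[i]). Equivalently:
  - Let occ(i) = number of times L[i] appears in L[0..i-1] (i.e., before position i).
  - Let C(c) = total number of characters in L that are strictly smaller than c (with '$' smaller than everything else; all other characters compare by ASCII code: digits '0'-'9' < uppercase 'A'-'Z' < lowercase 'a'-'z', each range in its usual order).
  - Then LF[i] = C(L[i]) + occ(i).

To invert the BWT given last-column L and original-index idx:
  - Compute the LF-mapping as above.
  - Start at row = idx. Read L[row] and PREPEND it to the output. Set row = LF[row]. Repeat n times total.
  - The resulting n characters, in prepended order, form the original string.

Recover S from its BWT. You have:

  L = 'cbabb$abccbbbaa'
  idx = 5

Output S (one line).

LF mapping: 12 5 1 6 7 0 2 8 13 14 9 10 11 3 4
Walk LF starting at row 5, prepending L[row]:
  step 1: row=5, L[5]='$', prepend. Next row=LF[5]=0
  step 2: row=0, L[0]='c', prepend. Next row=LF[0]=12
  step 3: row=12, L[12]='b', prepend. Next row=LF[12]=11
  step 4: row=11, L[11]='b', prepend. Next row=LF[11]=10
  step 5: row=10, L[10]='b', prepend. Next row=LF[10]=9
  step 6: row=9, L[9]='c', prepend. Next row=LF[9]=14
  step 7: row=14, L[14]='a', prepend. Next row=LF[14]=4
  step 8: row=4, L[4]='b', prepend. Next row=LF[4]=7
  step 9: row=7, L[7]='b', prepend. Next row=LF[7]=8
  step 10: row=8, L[8]='c', prepend. Next row=LF[8]=13
  step 11: row=13, L[13]='a', prepend. Next row=LF[13]=3
  step 12: row=3, L[3]='b', prepend. Next row=LF[3]=6
  step 13: row=6, L[6]='a', prepend. Next row=LF[6]=2
  step 14: row=2, L[2]='a', prepend. Next row=LF[2]=1
  step 15: row=1, L[1]='b', prepend. Next row=LF[1]=5
Reversed output: baabacbbacbbbc$

Answer: baabacbbacbbbc$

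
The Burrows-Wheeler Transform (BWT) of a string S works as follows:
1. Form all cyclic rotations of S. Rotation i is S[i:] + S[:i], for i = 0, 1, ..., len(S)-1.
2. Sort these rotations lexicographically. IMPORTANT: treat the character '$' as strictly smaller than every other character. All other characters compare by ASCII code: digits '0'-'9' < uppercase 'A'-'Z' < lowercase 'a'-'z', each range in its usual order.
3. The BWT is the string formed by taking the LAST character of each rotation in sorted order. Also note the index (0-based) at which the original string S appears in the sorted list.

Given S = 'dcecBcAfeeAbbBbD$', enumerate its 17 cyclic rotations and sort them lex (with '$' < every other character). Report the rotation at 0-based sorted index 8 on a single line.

All 17 rotations (rotation i = S[i:]+S[:i]):
  rot[0] = dcecBcAfeeAbbBbD$
  rot[1] = cecBcAfeeAbbBbD$d
  rot[2] = ecBcAfeeAbbBbD$dc
  rot[3] = cBcAfeeAbbBbD$dce
  rot[4] = BcAfeeAbbBbD$dcec
  rot[5] = cAfeeAbbBbD$dcecB
  rot[6] = AfeeAbbBbD$dcecBc
  rot[7] = feeAbbBbD$dcecBcA
  rot[8] = eeAbbBbD$dcecBcAf
  rot[9] = eAbbBbD$dcecBcAfe
  rot[10] = AbbBbD$dcecBcAfee
  rot[11] = bbBbD$dcecBcAfeeA
  rot[12] = bBbD$dcecBcAfeeAb
  rot[13] = BbD$dcecBcAfeeAbb
  rot[14] = bD$dcecBcAfeeAbbB
  rot[15] = D$dcecBcAfeeAbbBb
  rot[16] = $dcecBcAfeeAbbBbD
Sorted (with $ < everything):
  sorted[0] = $dcecBcAfeeAbbBbD
  sorted[1] = AbbBbD$dcecBcAfee
  sorted[2] = AfeeAbbBbD$dcecBc
  sorted[3] = BbD$dcecBcAfeeAbb
  sorted[4] = BcAfeeAbbBbD$dcec
  sorted[5] = D$dcecBcAfeeAbbBb
  sorted[6] = bBbD$dcecBcAfeeAb
  sorted[7] = bD$dcecBcAfeeAbbB
  sorted[8] = bbBbD$dcecBcAfeeA
  sorted[9] = cAfeeAbbBbD$dcecB
  sorted[10] = cBcAfeeAbbBbD$dce
  sorted[11] = cecBcAfeeAbbBbD$d
  sorted[12] = dcecBcAfeeAbbBbD$
  sorted[13] = eAbbBbD$dcecBcAfe
  sorted[14] = ecBcAfeeAbbBbD$dc
  sorted[15] = eeAbbBbD$dcecBcAf
  sorted[16] = feeAbbBbD$dcecBcA
sorted[8] = bbBbD$dcecBcAfeeA

Answer: bbBbD$dcecBcAfeeA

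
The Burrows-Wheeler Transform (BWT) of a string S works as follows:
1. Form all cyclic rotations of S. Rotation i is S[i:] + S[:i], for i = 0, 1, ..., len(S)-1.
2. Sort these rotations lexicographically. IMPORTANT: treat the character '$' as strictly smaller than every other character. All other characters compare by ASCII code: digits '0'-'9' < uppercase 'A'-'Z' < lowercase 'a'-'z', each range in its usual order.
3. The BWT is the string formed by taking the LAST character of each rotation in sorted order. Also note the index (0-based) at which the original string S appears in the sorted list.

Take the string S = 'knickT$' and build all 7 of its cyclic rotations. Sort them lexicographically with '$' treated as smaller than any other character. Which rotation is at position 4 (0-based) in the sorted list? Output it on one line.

All 7 rotations (rotation i = S[i:]+S[:i]):
  rot[0] = knickT$
  rot[1] = nickT$k
  rot[2] = ickT$kn
  rot[3] = ckT$kni
  rot[4] = kT$knic
  rot[5] = T$knick
  rot[6] = $knickT
Sorted (with $ < everything):
  sorted[0] = $knickT
  sorted[1] = T$knick
  sorted[2] = ckT$kni
  sorted[3] = ickT$kn
  sorted[4] = kT$knic
  sorted[5] = knickT$
  sorted[6] = nickT$k
sorted[4] = kT$knic

Answer: kT$knic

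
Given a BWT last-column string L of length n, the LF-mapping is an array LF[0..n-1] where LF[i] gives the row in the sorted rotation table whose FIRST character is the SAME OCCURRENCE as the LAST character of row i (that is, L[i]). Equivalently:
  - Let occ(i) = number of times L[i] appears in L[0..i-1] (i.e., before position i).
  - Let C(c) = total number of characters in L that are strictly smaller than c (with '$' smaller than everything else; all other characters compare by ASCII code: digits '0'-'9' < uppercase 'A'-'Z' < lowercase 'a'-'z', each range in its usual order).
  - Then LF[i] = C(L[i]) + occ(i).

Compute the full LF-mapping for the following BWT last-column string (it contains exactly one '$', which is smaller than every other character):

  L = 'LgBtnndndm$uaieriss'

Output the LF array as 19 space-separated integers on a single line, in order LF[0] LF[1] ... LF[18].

Char counts: '$':1, 'B':1, 'L':1, 'a':1, 'd':2, 'e':1, 'g':1, 'i':2, 'm':1, 'n':3, 'r':1, 's':2, 't':1, 'u':1
C (first-col start): C('$')=0, C('B')=1, C('L')=2, C('a')=3, C('d')=4, C('e')=6, C('g')=7, C('i')=8, C('m')=10, C('n')=11, C('r')=14, C('s')=15, C('t')=17, C('u')=18
L[0]='L': occ=0, LF[0]=C('L')+0=2+0=2
L[1]='g': occ=0, LF[1]=C('g')+0=7+0=7
L[2]='B': occ=0, LF[2]=C('B')+0=1+0=1
L[3]='t': occ=0, LF[3]=C('t')+0=17+0=17
L[4]='n': occ=0, LF[4]=C('n')+0=11+0=11
L[5]='n': occ=1, LF[5]=C('n')+1=11+1=12
L[6]='d': occ=0, LF[6]=C('d')+0=4+0=4
L[7]='n': occ=2, LF[7]=C('n')+2=11+2=13
L[8]='d': occ=1, LF[8]=C('d')+1=4+1=5
L[9]='m': occ=0, LF[9]=C('m')+0=10+0=10
L[10]='$': occ=0, LF[10]=C('$')+0=0+0=0
L[11]='u': occ=0, LF[11]=C('u')+0=18+0=18
L[12]='a': occ=0, LF[12]=C('a')+0=3+0=3
L[13]='i': occ=0, LF[13]=C('i')+0=8+0=8
L[14]='e': occ=0, LF[14]=C('e')+0=6+0=6
L[15]='r': occ=0, LF[15]=C('r')+0=14+0=14
L[16]='i': occ=1, LF[16]=C('i')+1=8+1=9
L[17]='s': occ=0, LF[17]=C('s')+0=15+0=15
L[18]='s': occ=1, LF[18]=C('s')+1=15+1=16

Answer: 2 7 1 17 11 12 4 13 5 10 0 18 3 8 6 14 9 15 16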